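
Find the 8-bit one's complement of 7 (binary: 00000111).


Original: 00000111
Invert all bits:
  bit 0: 0 → 1
  bit 1: 0 → 1
  bit 2: 0 → 1
  bit 3: 0 → 1
  bit 4: 0 → 1
  bit 5: 1 → 0
  bit 6: 1 → 0
  bit 7: 1 → 0
= 11111000


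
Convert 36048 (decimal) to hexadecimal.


Divide by 16 repeatedly:
36048 ÷ 16 = 2253 remainder 0 (0)
2253 ÷ 16 = 140 remainder 13 (D)
140 ÷ 16 = 8 remainder 12 (C)
8 ÷ 16 = 0 remainder 8 (8)
Reading remainders bottom-up:
= 0x8CD0


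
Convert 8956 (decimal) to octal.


Divide by 8 repeatedly:
8956 ÷ 8 = 1119 remainder 4
1119 ÷ 8 = 139 remainder 7
139 ÷ 8 = 17 remainder 3
17 ÷ 8 = 2 remainder 1
2 ÷ 8 = 0 remainder 2
Reading remainders bottom-up:
= 0o21374


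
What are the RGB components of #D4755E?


Hex: #D4755E
R = D4₁₆ = 212
G = 75₁₆ = 117
B = 5E₁₆ = 94
= RGB(212, 117, 94)


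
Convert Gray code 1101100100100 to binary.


Gray code: 1101100100100
MSB stays the same: 1
Each subsequent bit = prev_binary XOR current_gray:
  B[1] = 1 XOR 1 = 0
  B[2] = 0 XOR 0 = 0
  B[3] = 0 XOR 1 = 1
  B[4] = 1 XOR 1 = 0
  B[5] = 0 XOR 0 = 0
  B[6] = 0 XOR 0 = 0
  B[7] = 0 XOR 1 = 1
  B[8] = 1 XOR 0 = 1
  B[9] = 1 XOR 0 = 1
  B[10] = 1 XOR 1 = 0
  B[11] = 0 XOR 0 = 0
  B[12] = 0 XOR 0 = 0
= 1001000111000 (4664 decimal)


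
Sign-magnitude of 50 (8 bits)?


Sign bit: 0 (positive)
Magnitude: 50 = 0110010
= 00110010


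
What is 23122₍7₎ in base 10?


Positional values (base 7):
  2 × 7^0 = 2 × 1 = 2
  2 × 7^1 = 2 × 7 = 14
  1 × 7^2 = 1 × 49 = 49
  3 × 7^3 = 3 × 343 = 1029
  2 × 7^4 = 2 × 2401 = 4802
Sum = 2 + 14 + 49 + 1029 + 4802
= 5896


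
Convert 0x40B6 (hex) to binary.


Each hex digit → 4 binary bits:
  4 = 0100
  0 = 0000
  B = 1011
  6 = 0110
Concatenate: 0100 0000 1011 0110
= 0100000010110110


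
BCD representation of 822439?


Each digit → 4-bit binary:
  8 → 1000
  2 → 0010
  2 → 0010
  4 → 0100
  3 → 0011
  9 → 1001
= 1000 0010 0010 0100 0011 1001


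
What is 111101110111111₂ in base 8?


Group into 3-bit groups: 111101110111111
  111 = 7
  101 = 5
  110 = 6
  111 = 7
  111 = 7
= 0o75677


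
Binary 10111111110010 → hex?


Group into 4-bit nibbles: 0010111111110010
  0010 = 2
  1111 = F
  1111 = F
  0010 = 2
= 0x2FF2


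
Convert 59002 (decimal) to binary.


Divide by 2 repeatedly:
59002 ÷ 2 = 29501 remainder 0
29501 ÷ 2 = 14750 remainder 1
14750 ÷ 2 = 7375 remainder 0
7375 ÷ 2 = 3687 remainder 1
3687 ÷ 2 = 1843 remainder 1
1843 ÷ 2 = 921 remainder 1
921 ÷ 2 = 460 remainder 1
460 ÷ 2 = 230 remainder 0
230 ÷ 2 = 115 remainder 0
115 ÷ 2 = 57 remainder 1
57 ÷ 2 = 28 remainder 1
28 ÷ 2 = 14 remainder 0
14 ÷ 2 = 7 remainder 0
7 ÷ 2 = 3 remainder 1
3 ÷ 2 = 1 remainder 1
1 ÷ 2 = 0 remainder 1
Reading remainders bottom-up:
= 1110011001111010


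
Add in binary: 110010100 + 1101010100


Align and add column by column (LSB to MSB, carry propagating):
  00110010100
+ 01101010100
  -----------
  col 0: 0 + 0 + 0 (carry in) = 0 → bit 0, carry out 0
  col 1: 0 + 0 + 0 (carry in) = 0 → bit 0, carry out 0
  col 2: 1 + 1 + 0 (carry in) = 2 → bit 0, carry out 1
  col 3: 0 + 0 + 1 (carry in) = 1 → bit 1, carry out 0
  col 4: 1 + 1 + 0 (carry in) = 2 → bit 0, carry out 1
  col 5: 0 + 0 + 1 (carry in) = 1 → bit 1, carry out 0
  col 6: 0 + 1 + 0 (carry in) = 1 → bit 1, carry out 0
  col 7: 1 + 0 + 0 (carry in) = 1 → bit 1, carry out 0
  col 8: 1 + 1 + 0 (carry in) = 2 → bit 0, carry out 1
  col 9: 0 + 1 + 1 (carry in) = 2 → bit 0, carry out 1
  col 10: 0 + 0 + 1 (carry in) = 1 → bit 1, carry out 0
Reading bits MSB→LSB: 10011101000
Strip leading zeros: 10011101000
= 10011101000


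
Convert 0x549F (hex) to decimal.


Positional values:
Position 0: F × 16^0 = 15 × 1 = 15
Position 1: 9 × 16^1 = 9 × 16 = 144
Position 2: 4 × 16^2 = 4 × 256 = 1024
Position 3: 5 × 16^3 = 5 × 4096 = 20480
Sum = 15 + 144 + 1024 + 20480
= 21663


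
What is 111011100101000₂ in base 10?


Positional values:
Bit 3: 1 × 2^3 = 8
Bit 5: 1 × 2^5 = 32
Bit 8: 1 × 2^8 = 256
Bit 9: 1 × 2^9 = 512
Bit 10: 1 × 2^10 = 1024
Bit 12: 1 × 2^12 = 4096
Bit 13: 1 × 2^13 = 8192
Bit 14: 1 × 2^14 = 16384
Sum = 8 + 32 + 256 + 512 + 1024 + 4096 + 8192 + 16384
= 30504


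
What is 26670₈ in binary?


Each octal digit → 3 binary bits:
  2 = 010
  6 = 110
  6 = 110
  7 = 111
  0 = 000
Concatenate: 010 110 110 111 000
= 010110110111000


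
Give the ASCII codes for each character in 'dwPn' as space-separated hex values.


String: 'dwPn'  (4 characters)
Per-character ASCII lookup:
  'd': lowercase starts at 97: 'd' = 97 + 3 = 100 → 0x64
  'w': lowercase starts at 97: 'w' = 97 + 22 = 119 → 0x77
  'P': uppercase starts at 65: 'P' = 65 + 15 = 80 → 0x50
  'n': lowercase starts at 97: 'n' = 97 + 13 = 110 → 0x6E
= 0x64 0x77 0x50 0x6E


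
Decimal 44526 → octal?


Divide by 8 repeatedly:
44526 ÷ 8 = 5565 remainder 6
5565 ÷ 8 = 695 remainder 5
695 ÷ 8 = 86 remainder 7
86 ÷ 8 = 10 remainder 6
10 ÷ 8 = 1 remainder 2
1 ÷ 8 = 0 remainder 1
Reading remainders bottom-up:
= 0o126756


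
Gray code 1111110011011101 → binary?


Gray code: 1111110011011101
MSB stays the same: 1
Each subsequent bit = prev_binary XOR current_gray:
  B[1] = 1 XOR 1 = 0
  B[2] = 0 XOR 1 = 1
  B[3] = 1 XOR 1 = 0
  B[4] = 0 XOR 1 = 1
  B[5] = 1 XOR 1 = 0
  B[6] = 0 XOR 0 = 0
  B[7] = 0 XOR 0 = 0
  B[8] = 0 XOR 1 = 1
  B[9] = 1 XOR 1 = 0
  B[10] = 0 XOR 0 = 0
  B[11] = 0 XOR 1 = 1
  B[12] = 1 XOR 1 = 0
  B[13] = 0 XOR 1 = 1
  B[14] = 1 XOR 0 = 1
  B[15] = 1 XOR 1 = 0
= 1010100010010110 (43158 decimal)


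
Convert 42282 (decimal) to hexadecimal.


Divide by 16 repeatedly:
42282 ÷ 16 = 2642 remainder 10 (A)
2642 ÷ 16 = 165 remainder 2 (2)
165 ÷ 16 = 10 remainder 5 (5)
10 ÷ 16 = 0 remainder 10 (A)
Reading remainders bottom-up:
= 0xA52A


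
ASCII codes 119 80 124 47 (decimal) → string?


Codes (decimal): 119 80 124 47
Per-code ASCII lookup:
  119  (range 97-122: lowercase, 119 - 97 = 22) → 'w'
  80  (range 65-90: uppercase, 80 - 65 = 15) → 'P'
  124  (special character) → '|'
  47  (special character) → '/'
= 'wP|/'


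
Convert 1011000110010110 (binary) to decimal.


Positional values:
Bit 1: 1 × 2^1 = 2
Bit 2: 1 × 2^2 = 4
Bit 4: 1 × 2^4 = 16
Bit 7: 1 × 2^7 = 128
Bit 8: 1 × 2^8 = 256
Bit 12: 1 × 2^12 = 4096
Bit 13: 1 × 2^13 = 8192
Bit 15: 1 × 2^15 = 32768
Sum = 2 + 4 + 16 + 128 + 256 + 4096 + 8192 + 32768
= 45462


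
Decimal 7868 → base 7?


Divide by 7 repeatedly:
7868 ÷ 7 = 1124 remainder 0
1124 ÷ 7 = 160 remainder 4
160 ÷ 7 = 22 remainder 6
22 ÷ 7 = 3 remainder 1
3 ÷ 7 = 0 remainder 3
Reading remainders bottom-up:
= 31640


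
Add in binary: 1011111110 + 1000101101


Align and add column by column (LSB to MSB, carry propagating):
  01011111110
+ 01000101101
  -----------
  col 0: 0 + 1 + 0 (carry in) = 1 → bit 1, carry out 0
  col 1: 1 + 0 + 0 (carry in) = 1 → bit 1, carry out 0
  col 2: 1 + 1 + 0 (carry in) = 2 → bit 0, carry out 1
  col 3: 1 + 1 + 1 (carry in) = 3 → bit 1, carry out 1
  col 4: 1 + 0 + 1 (carry in) = 2 → bit 0, carry out 1
  col 5: 1 + 1 + 1 (carry in) = 3 → bit 1, carry out 1
  col 6: 1 + 0 + 1 (carry in) = 2 → bit 0, carry out 1
  col 7: 1 + 0 + 1 (carry in) = 2 → bit 0, carry out 1
  col 8: 0 + 0 + 1 (carry in) = 1 → bit 1, carry out 0
  col 9: 1 + 1 + 0 (carry in) = 2 → bit 0, carry out 1
  col 10: 0 + 0 + 1 (carry in) = 1 → bit 1, carry out 0
Reading bits MSB→LSB: 10100101011
Strip leading zeros: 10100101011
= 10100101011


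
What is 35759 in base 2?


Divide by 2 repeatedly:
35759 ÷ 2 = 17879 remainder 1
17879 ÷ 2 = 8939 remainder 1
8939 ÷ 2 = 4469 remainder 1
4469 ÷ 2 = 2234 remainder 1
2234 ÷ 2 = 1117 remainder 0
1117 ÷ 2 = 558 remainder 1
558 ÷ 2 = 279 remainder 0
279 ÷ 2 = 139 remainder 1
139 ÷ 2 = 69 remainder 1
69 ÷ 2 = 34 remainder 1
34 ÷ 2 = 17 remainder 0
17 ÷ 2 = 8 remainder 1
8 ÷ 2 = 4 remainder 0
4 ÷ 2 = 2 remainder 0
2 ÷ 2 = 1 remainder 0
1 ÷ 2 = 0 remainder 1
Reading remainders bottom-up:
= 1000101110101111


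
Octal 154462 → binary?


Each octal digit → 3 binary bits:
  1 = 001
  5 = 101
  4 = 100
  4 = 100
  6 = 110
  2 = 010
Concatenate: 001 101 100 100 110 010
= 001101100100110010


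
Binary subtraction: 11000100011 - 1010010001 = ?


Align and subtract column by column (LSB to MSB, borrowing when needed):
  11000100011
- 01010010001
  -----------
  col 0: (1 - 0 borrow-in) - 1 → 1 - 1 = 0, borrow out 0
  col 1: (1 - 0 borrow-in) - 0 → 1 - 0 = 1, borrow out 0
  col 2: (0 - 0 borrow-in) - 0 → 0 - 0 = 0, borrow out 0
  col 3: (0 - 0 borrow-in) - 0 → 0 - 0 = 0, borrow out 0
  col 4: (0 - 0 borrow-in) - 1 → borrow from next column: (0+2) - 1 = 1, borrow out 1
  col 5: (1 - 1 borrow-in) - 0 → 0 - 0 = 0, borrow out 0
  col 6: (0 - 0 borrow-in) - 0 → 0 - 0 = 0, borrow out 0
  col 7: (0 - 0 borrow-in) - 1 → borrow from next column: (0+2) - 1 = 1, borrow out 1
  col 8: (0 - 1 borrow-in) - 0 → borrow from next column: (-1+2) - 0 = 1, borrow out 1
  col 9: (1 - 1 borrow-in) - 1 → borrow from next column: (0+2) - 1 = 1, borrow out 1
  col 10: (1 - 1 borrow-in) - 0 → 0 - 0 = 0, borrow out 0
Reading bits MSB→LSB: 01110010010
Strip leading zeros: 1110010010
= 1110010010


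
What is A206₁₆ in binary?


Each hex digit → 4 binary bits:
  A = 1010
  2 = 0010
  0 = 0000
  6 = 0110
Concatenate: 1010 0010 0000 0110
= 1010001000000110


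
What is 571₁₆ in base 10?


Positional values:
Position 0: 1 × 16^0 = 1 × 1 = 1
Position 1: 7 × 16^1 = 7 × 16 = 112
Position 2: 5 × 16^2 = 5 × 256 = 1280
Sum = 1 + 112 + 1280
= 1393


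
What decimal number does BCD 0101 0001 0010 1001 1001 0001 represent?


Each 4-bit group → digit:
  0101 → 5
  0001 → 1
  0010 → 2
  1001 → 9
  1001 → 9
  0001 → 1
= 512991


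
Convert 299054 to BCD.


Each digit → 4-bit binary:
  2 → 0010
  9 → 1001
  9 → 1001
  0 → 0000
  5 → 0101
  4 → 0100
= 0010 1001 1001 0000 0101 0100


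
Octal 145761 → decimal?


Positional values:
Position 0: 1 × 8^0 = 1
Position 1: 6 × 8^1 = 48
Position 2: 7 × 8^2 = 448
Position 3: 5 × 8^3 = 2560
Position 4: 4 × 8^4 = 16384
Position 5: 1 × 8^5 = 32768
Sum = 1 + 48 + 448 + 2560 + 16384 + 32768
= 52209


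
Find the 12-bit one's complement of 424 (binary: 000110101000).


Original: 000110101000
Invert all bits:
  bit 0: 0 → 1
  bit 1: 0 → 1
  bit 2: 0 → 1
  bit 3: 1 → 0
  bit 4: 1 → 0
  bit 5: 0 → 1
  bit 6: 1 → 0
  bit 7: 0 → 1
  bit 8: 1 → 0
  bit 9: 0 → 1
  bit 10: 0 → 1
  bit 11: 0 → 1
= 111001010111


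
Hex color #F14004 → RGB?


Hex: #F14004
R = F1₁₆ = 241
G = 40₁₆ = 64
B = 04₁₆ = 4
= RGB(241, 64, 4)


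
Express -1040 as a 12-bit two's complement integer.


Original: 010000010000
Step 1 - Invert all bits: 101111101111
Step 2 - Add 1: 101111101111 + 1
= 101111110000 (represents -1040)


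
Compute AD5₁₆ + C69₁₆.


Align and add column by column (LSB to MSB, each column mod 16 with carry):
  0AD5
+ 0C69
  ----
  col 0: 5(5) + 9(9) + 0 (carry in) = 14 → E(14), carry out 0
  col 1: D(13) + 6(6) + 0 (carry in) = 19 → 3(3), carry out 1
  col 2: A(10) + C(12) + 1 (carry in) = 23 → 7(7), carry out 1
  col 3: 0(0) + 0(0) + 1 (carry in) = 1 → 1(1), carry out 0
Reading digits MSB→LSB: 173E
Strip leading zeros: 173E
= 0x173E


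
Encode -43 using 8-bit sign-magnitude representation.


Sign bit: 1 (negative)
Magnitude: 43 = 0101011
= 10101011


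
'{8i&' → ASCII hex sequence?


String: '{8i&'  (4 characters)
Per-character ASCII lookup:
  '{': special character: '{' = 123 → 0x7B
  '8': digits start at 48: '8' = 48 + 8 = 56 → 0x38
  'i': lowercase starts at 97: 'i' = 97 + 8 = 105 → 0x69
  '&': special character: '&' = 38 → 0x26
= 0x7B 0x38 0x69 0x26


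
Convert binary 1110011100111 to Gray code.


Binary: 1110011100111
Gray code: G = B XOR (B >> 1)
B >> 1 = 0111001110011
1110011100111 XOR 0111001110011:
  1 XOR 0 = 1
  1 XOR 1 = 0
  1 XOR 1 = 0
  0 XOR 1 = 1
  0 XOR 0 = 0
  1 XOR 0 = 1
  1 XOR 1 = 0
  1 XOR 1 = 0
  0 XOR 1 = 1
  0 XOR 0 = 0
  1 XOR 0 = 1
  1 XOR 1 = 0
  1 XOR 1 = 0
= 1001010010100


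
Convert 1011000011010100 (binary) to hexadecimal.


Group into 4-bit nibbles: 1011000011010100
  1011 = B
  0000 = 0
  1101 = D
  0100 = 4
= 0xB0D4


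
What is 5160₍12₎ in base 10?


Positional values (base 12):
  0 × 12^0 = 0 × 1 = 0
  6 × 12^1 = 6 × 12 = 72
  1 × 12^2 = 1 × 144 = 144
  5 × 12^3 = 5 × 1728 = 8640
Sum = 0 + 72 + 144 + 8640
= 8856


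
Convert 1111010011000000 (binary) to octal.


Group into 3-bit groups: 001111010011000000
  001 = 1
  111 = 7
  010 = 2
  011 = 3
  000 = 0
  000 = 0
= 0o172300


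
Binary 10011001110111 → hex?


Group into 4-bit nibbles: 0010011001110111
  0010 = 2
  0110 = 6
  0111 = 7
  0111 = 7
= 0x2677


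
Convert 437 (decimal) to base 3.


Divide by 3 repeatedly:
437 ÷ 3 = 145 remainder 2
145 ÷ 3 = 48 remainder 1
48 ÷ 3 = 16 remainder 0
16 ÷ 3 = 5 remainder 1
5 ÷ 3 = 1 remainder 2
1 ÷ 3 = 0 remainder 1
Reading remainders bottom-up:
= 121012


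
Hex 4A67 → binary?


Each hex digit → 4 binary bits:
  4 = 0100
  A = 1010
  6 = 0110
  7 = 0111
Concatenate: 0100 1010 0110 0111
= 0100101001100111


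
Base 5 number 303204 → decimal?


Positional values (base 5):
  4 × 5^0 = 4 × 1 = 4
  0 × 5^1 = 0 × 5 = 0
  2 × 5^2 = 2 × 25 = 50
  3 × 5^3 = 3 × 125 = 375
  0 × 5^4 = 0 × 625 = 0
  3 × 5^5 = 3 × 3125 = 9375
Sum = 4 + 0 + 50 + 375 + 0 + 9375
= 9804


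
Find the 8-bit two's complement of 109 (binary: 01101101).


Original: 01101101
Step 1 - Invert all bits: 10010010
Step 2 - Add 1: 10010010 + 1
= 10010011 (represents -109)


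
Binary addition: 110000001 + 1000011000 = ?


Align and add column by column (LSB to MSB, carry propagating):
  00110000001
+ 01000011000
  -----------
  col 0: 1 + 0 + 0 (carry in) = 1 → bit 1, carry out 0
  col 1: 0 + 0 + 0 (carry in) = 0 → bit 0, carry out 0
  col 2: 0 + 0 + 0 (carry in) = 0 → bit 0, carry out 0
  col 3: 0 + 1 + 0 (carry in) = 1 → bit 1, carry out 0
  col 4: 0 + 1 + 0 (carry in) = 1 → bit 1, carry out 0
  col 5: 0 + 0 + 0 (carry in) = 0 → bit 0, carry out 0
  col 6: 0 + 0 + 0 (carry in) = 0 → bit 0, carry out 0
  col 7: 1 + 0 + 0 (carry in) = 1 → bit 1, carry out 0
  col 8: 1 + 0 + 0 (carry in) = 1 → bit 1, carry out 0
  col 9: 0 + 1 + 0 (carry in) = 1 → bit 1, carry out 0
  col 10: 0 + 0 + 0 (carry in) = 0 → bit 0, carry out 0
Reading bits MSB→LSB: 01110011001
Strip leading zeros: 1110011001
= 1110011001


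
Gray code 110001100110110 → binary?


Gray code: 110001100110110
MSB stays the same: 1
Each subsequent bit = prev_binary XOR current_gray:
  B[1] = 1 XOR 1 = 0
  B[2] = 0 XOR 0 = 0
  B[3] = 0 XOR 0 = 0
  B[4] = 0 XOR 0 = 0
  B[5] = 0 XOR 1 = 1
  B[6] = 1 XOR 1 = 0
  B[7] = 0 XOR 0 = 0
  B[8] = 0 XOR 0 = 0
  B[9] = 0 XOR 1 = 1
  B[10] = 1 XOR 1 = 0
  B[11] = 0 XOR 0 = 0
  B[12] = 0 XOR 1 = 1
  B[13] = 1 XOR 1 = 0
  B[14] = 0 XOR 0 = 0
= 100001000100100 (16932 decimal)


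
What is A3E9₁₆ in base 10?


Positional values:
Position 0: 9 × 16^0 = 9 × 1 = 9
Position 1: E × 16^1 = 14 × 16 = 224
Position 2: 3 × 16^2 = 3 × 256 = 768
Position 3: A × 16^3 = 10 × 4096 = 40960
Sum = 9 + 224 + 768 + 40960
= 41961


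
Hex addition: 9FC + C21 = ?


Align and add column by column (LSB to MSB, each column mod 16 with carry):
  09FC
+ 0C21
  ----
  col 0: C(12) + 1(1) + 0 (carry in) = 13 → D(13), carry out 0
  col 1: F(15) + 2(2) + 0 (carry in) = 17 → 1(1), carry out 1
  col 2: 9(9) + C(12) + 1 (carry in) = 22 → 6(6), carry out 1
  col 3: 0(0) + 0(0) + 1 (carry in) = 1 → 1(1), carry out 0
Reading digits MSB→LSB: 161D
Strip leading zeros: 161D
= 0x161D


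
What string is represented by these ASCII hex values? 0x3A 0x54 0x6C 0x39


Codes (hex): 0x3A 0x54 0x6C 0x39
Per-code ASCII lookup:
  0x3A = 58  (special character) → ':'
  0x54 = 84  (range 65-90: uppercase, 84 - 65 = 19) → 'T'
  0x6C = 108  (range 97-122: lowercase, 108 - 97 = 11) → 'l'
  0x39 = 57  (range 48-57: digits, 57 - 48 = 9) → '9'
= ':Tl9'


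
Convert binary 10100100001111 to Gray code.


Binary: 10100100001111
Gray code: G = B XOR (B >> 1)
B >> 1 = 01010010000111
10100100001111 XOR 01010010000111:
  1 XOR 0 = 1
  0 XOR 1 = 1
  1 XOR 0 = 1
  0 XOR 1 = 1
  0 XOR 0 = 0
  1 XOR 0 = 1
  0 XOR 1 = 1
  0 XOR 0 = 0
  0 XOR 0 = 0
  0 XOR 0 = 0
  1 XOR 0 = 1
  1 XOR 1 = 0
  1 XOR 1 = 0
  1 XOR 1 = 0
= 11110110001000


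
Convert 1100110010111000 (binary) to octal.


Group into 3-bit groups: 001100110010111000
  001 = 1
  100 = 4
  110 = 6
  010 = 2
  111 = 7
  000 = 0
= 0o146270


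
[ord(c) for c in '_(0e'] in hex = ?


String: '_(0e'  (4 characters)
Per-character ASCII lookup:
  '_': special character: '_' = 95 → 0x5F
  '(': special character: '(' = 40 → 0x28
  '0': digits start at 48: '0' = 48 + 0 = 48 → 0x30
  'e': lowercase starts at 97: 'e' = 97 + 4 = 101 → 0x65
= 0x5F 0x28 0x30 0x65


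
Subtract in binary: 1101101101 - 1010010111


Align and subtract column by column (LSB to MSB, borrowing when needed):
  1101101101
- 1010010111
  ----------
  col 0: (1 - 0 borrow-in) - 1 → 1 - 1 = 0, borrow out 0
  col 1: (0 - 0 borrow-in) - 1 → borrow from next column: (0+2) - 1 = 1, borrow out 1
  col 2: (1 - 1 borrow-in) - 1 → borrow from next column: (0+2) - 1 = 1, borrow out 1
  col 3: (1 - 1 borrow-in) - 0 → 0 - 0 = 0, borrow out 0
  col 4: (0 - 0 borrow-in) - 1 → borrow from next column: (0+2) - 1 = 1, borrow out 1
  col 5: (1 - 1 borrow-in) - 0 → 0 - 0 = 0, borrow out 0
  col 6: (1 - 0 borrow-in) - 0 → 1 - 0 = 1, borrow out 0
  col 7: (0 - 0 borrow-in) - 1 → borrow from next column: (0+2) - 1 = 1, borrow out 1
  col 8: (1 - 1 borrow-in) - 0 → 0 - 0 = 0, borrow out 0
  col 9: (1 - 0 borrow-in) - 1 → 1 - 1 = 0, borrow out 0
Reading bits MSB→LSB: 0011010110
Strip leading zeros: 11010110
= 11010110


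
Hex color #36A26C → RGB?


Hex: #36A26C
R = 36₁₆ = 54
G = A2₁₆ = 162
B = 6C₁₆ = 108
= RGB(54, 162, 108)


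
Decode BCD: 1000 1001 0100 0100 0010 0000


Each 4-bit group → digit:
  1000 → 8
  1001 → 9
  0100 → 4
  0100 → 4
  0010 → 2
  0000 → 0
= 894420


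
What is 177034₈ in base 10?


Positional values:
Position 0: 4 × 8^0 = 4
Position 1: 3 × 8^1 = 24
Position 2: 0 × 8^2 = 0
Position 3: 7 × 8^3 = 3584
Position 4: 7 × 8^4 = 28672
Position 5: 1 × 8^5 = 32768
Sum = 4 + 24 + 0 + 3584 + 28672 + 32768
= 65052


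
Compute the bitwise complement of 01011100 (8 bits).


Original: 01011100
Invert all bits:
  bit 0: 0 → 1
  bit 1: 1 → 0
  bit 2: 0 → 1
  bit 3: 1 → 0
  bit 4: 1 → 0
  bit 5: 1 → 0
  bit 6: 0 → 1
  bit 7: 0 → 1
= 10100011


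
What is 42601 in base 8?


Divide by 8 repeatedly:
42601 ÷ 8 = 5325 remainder 1
5325 ÷ 8 = 665 remainder 5
665 ÷ 8 = 83 remainder 1
83 ÷ 8 = 10 remainder 3
10 ÷ 8 = 1 remainder 2
1 ÷ 8 = 0 remainder 1
Reading remainders bottom-up:
= 0o123151


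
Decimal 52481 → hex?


Divide by 16 repeatedly:
52481 ÷ 16 = 3280 remainder 1 (1)
3280 ÷ 16 = 205 remainder 0 (0)
205 ÷ 16 = 12 remainder 13 (D)
12 ÷ 16 = 0 remainder 12 (C)
Reading remainders bottom-up:
= 0xCD01


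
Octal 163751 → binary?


Each octal digit → 3 binary bits:
  1 = 001
  6 = 110
  3 = 011
  7 = 111
  5 = 101
  1 = 001
Concatenate: 001 110 011 111 101 001
= 001110011111101001


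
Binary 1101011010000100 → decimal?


Positional values:
Bit 2: 1 × 2^2 = 4
Bit 7: 1 × 2^7 = 128
Bit 9: 1 × 2^9 = 512
Bit 10: 1 × 2^10 = 1024
Bit 12: 1 × 2^12 = 4096
Bit 14: 1 × 2^14 = 16384
Bit 15: 1 × 2^15 = 32768
Sum = 4 + 128 + 512 + 1024 + 4096 + 16384 + 32768
= 54916


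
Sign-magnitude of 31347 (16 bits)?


Sign bit: 0 (positive)
Magnitude: 31347 = 111101001110011
= 0111101001110011


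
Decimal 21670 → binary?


Divide by 2 repeatedly:
21670 ÷ 2 = 10835 remainder 0
10835 ÷ 2 = 5417 remainder 1
5417 ÷ 2 = 2708 remainder 1
2708 ÷ 2 = 1354 remainder 0
1354 ÷ 2 = 677 remainder 0
677 ÷ 2 = 338 remainder 1
338 ÷ 2 = 169 remainder 0
169 ÷ 2 = 84 remainder 1
84 ÷ 2 = 42 remainder 0
42 ÷ 2 = 21 remainder 0
21 ÷ 2 = 10 remainder 1
10 ÷ 2 = 5 remainder 0
5 ÷ 2 = 2 remainder 1
2 ÷ 2 = 1 remainder 0
1 ÷ 2 = 0 remainder 1
Reading remainders bottom-up:
= 101010010100110


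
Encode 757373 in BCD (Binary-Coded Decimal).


Each digit → 4-bit binary:
  7 → 0111
  5 → 0101
  7 → 0111
  3 → 0011
  7 → 0111
  3 → 0011
= 0111 0101 0111 0011 0111 0011


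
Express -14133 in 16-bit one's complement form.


Original: 0011011100110101
Invert all bits:
  bit 0: 0 → 1
  bit 1: 0 → 1
  bit 2: 1 → 0
  bit 3: 1 → 0
  bit 4: 0 → 1
  bit 5: 1 → 0
  bit 6: 1 → 0
  bit 7: 1 → 0
  bit 8: 0 → 1
  bit 9: 0 → 1
  bit 10: 1 → 0
  bit 11: 1 → 0
  bit 12: 0 → 1
  bit 13: 1 → 0
  bit 14: 0 → 1
  bit 15: 1 → 0
= 1100100011001010


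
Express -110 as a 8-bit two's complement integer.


Original: 01101110
Step 1 - Invert all bits: 10010001
Step 2 - Add 1: 10010001 + 1
= 10010010 (represents -110)


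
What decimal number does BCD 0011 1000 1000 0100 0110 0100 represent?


Each 4-bit group → digit:
  0011 → 3
  1000 → 8
  1000 → 8
  0100 → 4
  0110 → 6
  0100 → 4
= 388464


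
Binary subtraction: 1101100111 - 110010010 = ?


Align and subtract column by column (LSB to MSB, borrowing when needed):
  1101100111
- 0110010010
  ----------
  col 0: (1 - 0 borrow-in) - 0 → 1 - 0 = 1, borrow out 0
  col 1: (1 - 0 borrow-in) - 1 → 1 - 1 = 0, borrow out 0
  col 2: (1 - 0 borrow-in) - 0 → 1 - 0 = 1, borrow out 0
  col 3: (0 - 0 borrow-in) - 0 → 0 - 0 = 0, borrow out 0
  col 4: (0 - 0 borrow-in) - 1 → borrow from next column: (0+2) - 1 = 1, borrow out 1
  col 5: (1 - 1 borrow-in) - 0 → 0 - 0 = 0, borrow out 0
  col 6: (1 - 0 borrow-in) - 0 → 1 - 0 = 1, borrow out 0
  col 7: (0 - 0 borrow-in) - 1 → borrow from next column: (0+2) - 1 = 1, borrow out 1
  col 8: (1 - 1 borrow-in) - 1 → borrow from next column: (0+2) - 1 = 1, borrow out 1
  col 9: (1 - 1 borrow-in) - 0 → 0 - 0 = 0, borrow out 0
Reading bits MSB→LSB: 0111010101
Strip leading zeros: 111010101
= 111010101


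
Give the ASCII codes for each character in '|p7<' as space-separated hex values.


String: '|p7<'  (4 characters)
Per-character ASCII lookup:
  '|': special character: '|' = 124 → 0x7C
  'p': lowercase starts at 97: 'p' = 97 + 15 = 112 → 0x70
  '7': digits start at 48: '7' = 48 + 7 = 55 → 0x37
  '<': special character: '<' = 60 → 0x3C
= 0x7C 0x70 0x37 0x3C


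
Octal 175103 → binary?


Each octal digit → 3 binary bits:
  1 = 001
  7 = 111
  5 = 101
  1 = 001
  0 = 000
  3 = 011
Concatenate: 001 111 101 001 000 011
= 001111101001000011


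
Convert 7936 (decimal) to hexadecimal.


Divide by 16 repeatedly:
7936 ÷ 16 = 496 remainder 0 (0)
496 ÷ 16 = 31 remainder 0 (0)
31 ÷ 16 = 1 remainder 15 (F)
1 ÷ 16 = 0 remainder 1 (1)
Reading remainders bottom-up:
= 0x1F00


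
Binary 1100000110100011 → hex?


Group into 4-bit nibbles: 1100000110100011
  1100 = C
  0001 = 1
  1010 = A
  0011 = 3
= 0xC1A3


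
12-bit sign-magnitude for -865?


Sign bit: 1 (negative)
Magnitude: 865 = 01101100001
= 101101100001


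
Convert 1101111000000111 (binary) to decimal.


Positional values:
Bit 0: 1 × 2^0 = 1
Bit 1: 1 × 2^1 = 2
Bit 2: 1 × 2^2 = 4
Bit 9: 1 × 2^9 = 512
Bit 10: 1 × 2^10 = 1024
Bit 11: 1 × 2^11 = 2048
Bit 12: 1 × 2^12 = 4096
Bit 14: 1 × 2^14 = 16384
Bit 15: 1 × 2^15 = 32768
Sum = 1 + 2 + 4 + 512 + 1024 + 2048 + 4096 + 16384 + 32768
= 56839


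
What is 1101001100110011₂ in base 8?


Group into 3-bit groups: 001101001100110011
  001 = 1
  101 = 5
  001 = 1
  100 = 4
  110 = 6
  011 = 3
= 0o151463


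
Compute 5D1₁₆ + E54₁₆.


Align and add column by column (LSB to MSB, each column mod 16 with carry):
  05D1
+ 0E54
  ----
  col 0: 1(1) + 4(4) + 0 (carry in) = 5 → 5(5), carry out 0
  col 1: D(13) + 5(5) + 0 (carry in) = 18 → 2(2), carry out 1
  col 2: 5(5) + E(14) + 1 (carry in) = 20 → 4(4), carry out 1
  col 3: 0(0) + 0(0) + 1 (carry in) = 1 → 1(1), carry out 0
Reading digits MSB→LSB: 1425
Strip leading zeros: 1425
= 0x1425


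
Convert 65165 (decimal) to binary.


Divide by 2 repeatedly:
65165 ÷ 2 = 32582 remainder 1
32582 ÷ 2 = 16291 remainder 0
16291 ÷ 2 = 8145 remainder 1
8145 ÷ 2 = 4072 remainder 1
4072 ÷ 2 = 2036 remainder 0
2036 ÷ 2 = 1018 remainder 0
1018 ÷ 2 = 509 remainder 0
509 ÷ 2 = 254 remainder 1
254 ÷ 2 = 127 remainder 0
127 ÷ 2 = 63 remainder 1
63 ÷ 2 = 31 remainder 1
31 ÷ 2 = 15 remainder 1
15 ÷ 2 = 7 remainder 1
7 ÷ 2 = 3 remainder 1
3 ÷ 2 = 1 remainder 1
1 ÷ 2 = 0 remainder 1
Reading remainders bottom-up:
= 1111111010001101


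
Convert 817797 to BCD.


Each digit → 4-bit binary:
  8 → 1000
  1 → 0001
  7 → 0111
  7 → 0111
  9 → 1001
  7 → 0111
= 1000 0001 0111 0111 1001 0111


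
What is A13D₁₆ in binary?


Each hex digit → 4 binary bits:
  A = 1010
  1 = 0001
  3 = 0011
  D = 1101
Concatenate: 1010 0001 0011 1101
= 1010000100111101


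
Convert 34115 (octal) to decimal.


Positional values:
Position 0: 5 × 8^0 = 5
Position 1: 1 × 8^1 = 8
Position 2: 1 × 8^2 = 64
Position 3: 4 × 8^3 = 2048
Position 4: 3 × 8^4 = 12288
Sum = 5 + 8 + 64 + 2048 + 12288
= 14413


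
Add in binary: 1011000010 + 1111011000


Align and add column by column (LSB to MSB, carry propagating):
  01011000010
+ 01111011000
  -----------
  col 0: 0 + 0 + 0 (carry in) = 0 → bit 0, carry out 0
  col 1: 1 + 0 + 0 (carry in) = 1 → bit 1, carry out 0
  col 2: 0 + 0 + 0 (carry in) = 0 → bit 0, carry out 0
  col 3: 0 + 1 + 0 (carry in) = 1 → bit 1, carry out 0
  col 4: 0 + 1 + 0 (carry in) = 1 → bit 1, carry out 0
  col 5: 0 + 0 + 0 (carry in) = 0 → bit 0, carry out 0
  col 6: 1 + 1 + 0 (carry in) = 2 → bit 0, carry out 1
  col 7: 1 + 1 + 1 (carry in) = 3 → bit 1, carry out 1
  col 8: 0 + 1 + 1 (carry in) = 2 → bit 0, carry out 1
  col 9: 1 + 1 + 1 (carry in) = 3 → bit 1, carry out 1
  col 10: 0 + 0 + 1 (carry in) = 1 → bit 1, carry out 0
Reading bits MSB→LSB: 11010011010
Strip leading zeros: 11010011010
= 11010011010


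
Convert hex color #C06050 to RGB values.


Hex: #C06050
R = C0₁₆ = 192
G = 60₁₆ = 96
B = 50₁₆ = 80
= RGB(192, 96, 80)


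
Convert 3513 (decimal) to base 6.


Divide by 6 repeatedly:
3513 ÷ 6 = 585 remainder 3
585 ÷ 6 = 97 remainder 3
97 ÷ 6 = 16 remainder 1
16 ÷ 6 = 2 remainder 4
2 ÷ 6 = 0 remainder 2
Reading remainders bottom-up:
= 24133


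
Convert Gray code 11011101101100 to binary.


Gray code: 11011101101100
MSB stays the same: 1
Each subsequent bit = prev_binary XOR current_gray:
  B[1] = 1 XOR 1 = 0
  B[2] = 0 XOR 0 = 0
  B[3] = 0 XOR 1 = 1
  B[4] = 1 XOR 1 = 0
  B[5] = 0 XOR 1 = 1
  B[6] = 1 XOR 0 = 1
  B[7] = 1 XOR 1 = 0
  B[8] = 0 XOR 1 = 1
  B[9] = 1 XOR 0 = 1
  B[10] = 1 XOR 1 = 0
  B[11] = 0 XOR 1 = 1
  B[12] = 1 XOR 0 = 1
  B[13] = 1 XOR 0 = 1
= 10010110110111 (9655 decimal)


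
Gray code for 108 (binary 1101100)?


Binary: 1101100
Gray code: G = B XOR (B >> 1)
B >> 1 = 0110110
1101100 XOR 0110110:
  1 XOR 0 = 1
  1 XOR 1 = 0
  0 XOR 1 = 1
  1 XOR 0 = 1
  1 XOR 1 = 0
  0 XOR 1 = 1
  0 XOR 0 = 0
= 1011010


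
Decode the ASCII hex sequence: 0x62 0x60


Codes (hex): 0x62 0x60
Per-code ASCII lookup:
  0x62 = 98  (range 97-122: lowercase, 98 - 97 = 1) → 'b'
  0x60 = 96  (special character) → '`'
= 'b`'


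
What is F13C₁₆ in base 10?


Positional values:
Position 0: C × 16^0 = 12 × 1 = 12
Position 1: 3 × 16^1 = 3 × 16 = 48
Position 2: 1 × 16^2 = 1 × 256 = 256
Position 3: F × 16^3 = 15 × 4096 = 61440
Sum = 12 + 48 + 256 + 61440
= 61756


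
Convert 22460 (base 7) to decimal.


Positional values (base 7):
  0 × 7^0 = 0 × 1 = 0
  6 × 7^1 = 6 × 7 = 42
  4 × 7^2 = 4 × 49 = 196
  2 × 7^3 = 2 × 343 = 686
  2 × 7^4 = 2 × 2401 = 4802
Sum = 0 + 42 + 196 + 686 + 4802
= 5726


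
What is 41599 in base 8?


Divide by 8 repeatedly:
41599 ÷ 8 = 5199 remainder 7
5199 ÷ 8 = 649 remainder 7
649 ÷ 8 = 81 remainder 1
81 ÷ 8 = 10 remainder 1
10 ÷ 8 = 1 remainder 2
1 ÷ 8 = 0 remainder 1
Reading remainders bottom-up:
= 0o121177


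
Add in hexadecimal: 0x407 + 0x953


Align and add column by column (LSB to MSB, each column mod 16 with carry):
  0407
+ 0953
  ----
  col 0: 7(7) + 3(3) + 0 (carry in) = 10 → A(10), carry out 0
  col 1: 0(0) + 5(5) + 0 (carry in) = 5 → 5(5), carry out 0
  col 2: 4(4) + 9(9) + 0 (carry in) = 13 → D(13), carry out 0
  col 3: 0(0) + 0(0) + 0 (carry in) = 0 → 0(0), carry out 0
Reading digits MSB→LSB: 0D5A
Strip leading zeros: D5A
= 0xD5A


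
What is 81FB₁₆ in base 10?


Positional values:
Position 0: B × 16^0 = 11 × 1 = 11
Position 1: F × 16^1 = 15 × 16 = 240
Position 2: 1 × 16^2 = 1 × 256 = 256
Position 3: 8 × 16^3 = 8 × 4096 = 32768
Sum = 11 + 240 + 256 + 32768
= 33275


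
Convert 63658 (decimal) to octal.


Divide by 8 repeatedly:
63658 ÷ 8 = 7957 remainder 2
7957 ÷ 8 = 994 remainder 5
994 ÷ 8 = 124 remainder 2
124 ÷ 8 = 15 remainder 4
15 ÷ 8 = 1 remainder 7
1 ÷ 8 = 0 remainder 1
Reading remainders bottom-up:
= 0o174252


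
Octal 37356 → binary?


Each octal digit → 3 binary bits:
  3 = 011
  7 = 111
  3 = 011
  5 = 101
  6 = 110
Concatenate: 011 111 011 101 110
= 011111011101110


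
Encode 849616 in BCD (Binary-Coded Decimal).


Each digit → 4-bit binary:
  8 → 1000
  4 → 0100
  9 → 1001
  6 → 0110
  1 → 0001
  6 → 0110
= 1000 0100 1001 0110 0001 0110


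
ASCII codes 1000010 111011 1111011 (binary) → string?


Codes (binary): 1000010 111011 1111011
Per-code ASCII lookup:
  1000010 = 66  (range 65-90: uppercase, 66 - 65 = 1) → 'B'
  111011 = 59  (special character) → ';'
  1111011 = 123  (special character) → '{'
= 'B;{'


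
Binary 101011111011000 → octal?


Group into 3-bit groups: 101011111011000
  101 = 5
  011 = 3
  111 = 7
  011 = 3
  000 = 0
= 0o53730


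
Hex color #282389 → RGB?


Hex: #282389
R = 28₁₆ = 40
G = 23₁₆ = 35
B = 89₁₆ = 137
= RGB(40, 35, 137)


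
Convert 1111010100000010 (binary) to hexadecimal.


Group into 4-bit nibbles: 1111010100000010
  1111 = F
  0101 = 5
  0000 = 0
  0010 = 2
= 0xF502


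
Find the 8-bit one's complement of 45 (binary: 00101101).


Original: 00101101
Invert all bits:
  bit 0: 0 → 1
  bit 1: 0 → 1
  bit 2: 1 → 0
  bit 3: 0 → 1
  bit 4: 1 → 0
  bit 5: 1 → 0
  bit 6: 0 → 1
  bit 7: 1 → 0
= 11010010


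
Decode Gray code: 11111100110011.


Gray code: 11111100110011
MSB stays the same: 1
Each subsequent bit = prev_binary XOR current_gray:
  B[1] = 1 XOR 1 = 0
  B[2] = 0 XOR 1 = 1
  B[3] = 1 XOR 1 = 0
  B[4] = 0 XOR 1 = 1
  B[5] = 1 XOR 1 = 0
  B[6] = 0 XOR 0 = 0
  B[7] = 0 XOR 0 = 0
  B[8] = 0 XOR 1 = 1
  B[9] = 1 XOR 1 = 0
  B[10] = 0 XOR 0 = 0
  B[11] = 0 XOR 0 = 0
  B[12] = 0 XOR 1 = 1
  B[13] = 1 XOR 1 = 0
= 10101000100010 (10786 decimal)


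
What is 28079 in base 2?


Divide by 2 repeatedly:
28079 ÷ 2 = 14039 remainder 1
14039 ÷ 2 = 7019 remainder 1
7019 ÷ 2 = 3509 remainder 1
3509 ÷ 2 = 1754 remainder 1
1754 ÷ 2 = 877 remainder 0
877 ÷ 2 = 438 remainder 1
438 ÷ 2 = 219 remainder 0
219 ÷ 2 = 109 remainder 1
109 ÷ 2 = 54 remainder 1
54 ÷ 2 = 27 remainder 0
27 ÷ 2 = 13 remainder 1
13 ÷ 2 = 6 remainder 1
6 ÷ 2 = 3 remainder 0
3 ÷ 2 = 1 remainder 1
1 ÷ 2 = 0 remainder 1
Reading remainders bottom-up:
= 110110110101111


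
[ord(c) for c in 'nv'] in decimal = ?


String: 'nv'  (2 characters)
Per-character ASCII lookup:
  'n': lowercase starts at 97: 'n' = 97 + 13 = 110
  'v': lowercase starts at 97: 'v' = 97 + 21 = 118
= 110 118


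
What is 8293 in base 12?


Divide by 12 repeatedly:
8293 ÷ 12 = 691 remainder 1
691 ÷ 12 = 57 remainder 7
57 ÷ 12 = 4 remainder 9
4 ÷ 12 = 0 remainder 4
Reading remainders bottom-up:
= 4971


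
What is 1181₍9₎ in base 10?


Positional values (base 9):
  1 × 9^0 = 1 × 1 = 1
  8 × 9^1 = 8 × 9 = 72
  1 × 9^2 = 1 × 81 = 81
  1 × 9^3 = 1 × 729 = 729
Sum = 1 + 72 + 81 + 729
= 883


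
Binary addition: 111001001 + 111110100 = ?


Align and add column by column (LSB to MSB, carry propagating):
  0111001001
+ 0111110100
  ----------
  col 0: 1 + 0 + 0 (carry in) = 1 → bit 1, carry out 0
  col 1: 0 + 0 + 0 (carry in) = 0 → bit 0, carry out 0
  col 2: 0 + 1 + 0 (carry in) = 1 → bit 1, carry out 0
  col 3: 1 + 0 + 0 (carry in) = 1 → bit 1, carry out 0
  col 4: 0 + 1 + 0 (carry in) = 1 → bit 1, carry out 0
  col 5: 0 + 1 + 0 (carry in) = 1 → bit 1, carry out 0
  col 6: 1 + 1 + 0 (carry in) = 2 → bit 0, carry out 1
  col 7: 1 + 1 + 1 (carry in) = 3 → bit 1, carry out 1
  col 8: 1 + 1 + 1 (carry in) = 3 → bit 1, carry out 1
  col 9: 0 + 0 + 1 (carry in) = 1 → bit 1, carry out 0
Reading bits MSB→LSB: 1110111101
Strip leading zeros: 1110111101
= 1110111101


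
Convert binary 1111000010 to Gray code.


Binary: 1111000010
Gray code: G = B XOR (B >> 1)
B >> 1 = 0111100001
1111000010 XOR 0111100001:
  1 XOR 0 = 1
  1 XOR 1 = 0
  1 XOR 1 = 0
  1 XOR 1 = 0
  0 XOR 1 = 1
  0 XOR 0 = 0
  0 XOR 0 = 0
  0 XOR 0 = 0
  1 XOR 0 = 1
  0 XOR 1 = 1
= 1000100011


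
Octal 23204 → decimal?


Positional values:
Position 0: 4 × 8^0 = 4
Position 1: 0 × 8^1 = 0
Position 2: 2 × 8^2 = 128
Position 3: 3 × 8^3 = 1536
Position 4: 2 × 8^4 = 8192
Sum = 4 + 0 + 128 + 1536 + 8192
= 9860


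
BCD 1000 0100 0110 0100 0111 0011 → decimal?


Each 4-bit group → digit:
  1000 → 8
  0100 → 4
  0110 → 6
  0100 → 4
  0111 → 7
  0011 → 3
= 846473


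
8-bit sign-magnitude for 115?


Sign bit: 0 (positive)
Magnitude: 115 = 1110011
= 01110011


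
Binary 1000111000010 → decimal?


Positional values:
Bit 1: 1 × 2^1 = 2
Bit 6: 1 × 2^6 = 64
Bit 7: 1 × 2^7 = 128
Bit 8: 1 × 2^8 = 256
Bit 12: 1 × 2^12 = 4096
Sum = 2 + 64 + 128 + 256 + 4096
= 4546


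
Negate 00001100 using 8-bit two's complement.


Original: 00001100
Step 1 - Invert all bits: 11110011
Step 2 - Add 1: 11110011 + 1
= 11110100 (represents -12)


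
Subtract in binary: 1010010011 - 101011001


Align and subtract column by column (LSB to MSB, borrowing when needed):
  1010010011
- 0101011001
  ----------
  col 0: (1 - 0 borrow-in) - 1 → 1 - 1 = 0, borrow out 0
  col 1: (1 - 0 borrow-in) - 0 → 1 - 0 = 1, borrow out 0
  col 2: (0 - 0 borrow-in) - 0 → 0 - 0 = 0, borrow out 0
  col 3: (0 - 0 borrow-in) - 1 → borrow from next column: (0+2) - 1 = 1, borrow out 1
  col 4: (1 - 1 borrow-in) - 1 → borrow from next column: (0+2) - 1 = 1, borrow out 1
  col 5: (0 - 1 borrow-in) - 0 → borrow from next column: (-1+2) - 0 = 1, borrow out 1
  col 6: (0 - 1 borrow-in) - 1 → borrow from next column: (-1+2) - 1 = 0, borrow out 1
  col 7: (1 - 1 borrow-in) - 0 → 0 - 0 = 0, borrow out 0
  col 8: (0 - 0 borrow-in) - 1 → borrow from next column: (0+2) - 1 = 1, borrow out 1
  col 9: (1 - 1 borrow-in) - 0 → 0 - 0 = 0, borrow out 0
Reading bits MSB→LSB: 0100111010
Strip leading zeros: 100111010
= 100111010


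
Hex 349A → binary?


Each hex digit → 4 binary bits:
  3 = 0011
  4 = 0100
  9 = 1001
  A = 1010
Concatenate: 0011 0100 1001 1010
= 0011010010011010


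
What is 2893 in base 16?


Divide by 16 repeatedly:
2893 ÷ 16 = 180 remainder 13 (D)
180 ÷ 16 = 11 remainder 4 (4)
11 ÷ 16 = 0 remainder 11 (B)
Reading remainders bottom-up:
= 0xB4D


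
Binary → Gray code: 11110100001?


Binary: 11110100001
Gray code: G = B XOR (B >> 1)
B >> 1 = 01111010000
11110100001 XOR 01111010000:
  1 XOR 0 = 1
  1 XOR 1 = 0
  1 XOR 1 = 0
  1 XOR 1 = 0
  0 XOR 1 = 1
  1 XOR 0 = 1
  0 XOR 1 = 1
  0 XOR 0 = 0
  0 XOR 0 = 0
  0 XOR 0 = 0
  1 XOR 0 = 1
= 10001110001


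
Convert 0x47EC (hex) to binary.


Each hex digit → 4 binary bits:
  4 = 0100
  7 = 0111
  E = 1110
  C = 1100
Concatenate: 0100 0111 1110 1100
= 0100011111101100


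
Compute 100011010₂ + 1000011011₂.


Align and add column by column (LSB to MSB, carry propagating):
  00100011010
+ 01000011011
  -----------
  col 0: 0 + 1 + 0 (carry in) = 1 → bit 1, carry out 0
  col 1: 1 + 1 + 0 (carry in) = 2 → bit 0, carry out 1
  col 2: 0 + 0 + 1 (carry in) = 1 → bit 1, carry out 0
  col 3: 1 + 1 + 0 (carry in) = 2 → bit 0, carry out 1
  col 4: 1 + 1 + 1 (carry in) = 3 → bit 1, carry out 1
  col 5: 0 + 0 + 1 (carry in) = 1 → bit 1, carry out 0
  col 6: 0 + 0 + 0 (carry in) = 0 → bit 0, carry out 0
  col 7: 0 + 0 + 0 (carry in) = 0 → bit 0, carry out 0
  col 8: 1 + 0 + 0 (carry in) = 1 → bit 1, carry out 0
  col 9: 0 + 1 + 0 (carry in) = 1 → bit 1, carry out 0
  col 10: 0 + 0 + 0 (carry in) = 0 → bit 0, carry out 0
Reading bits MSB→LSB: 01100110101
Strip leading zeros: 1100110101
= 1100110101


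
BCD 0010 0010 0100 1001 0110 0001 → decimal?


Each 4-bit group → digit:
  0010 → 2
  0010 → 2
  0100 → 4
  1001 → 9
  0110 → 6
  0001 → 1
= 224961


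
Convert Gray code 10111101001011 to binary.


Gray code: 10111101001011
MSB stays the same: 1
Each subsequent bit = prev_binary XOR current_gray:
  B[1] = 1 XOR 0 = 1
  B[2] = 1 XOR 1 = 0
  B[3] = 0 XOR 1 = 1
  B[4] = 1 XOR 1 = 0
  B[5] = 0 XOR 1 = 1
  B[6] = 1 XOR 0 = 1
  B[7] = 1 XOR 1 = 0
  B[8] = 0 XOR 0 = 0
  B[9] = 0 XOR 0 = 0
  B[10] = 0 XOR 1 = 1
  B[11] = 1 XOR 0 = 1
  B[12] = 1 XOR 1 = 0
  B[13] = 0 XOR 1 = 1
= 11010110001101 (13709 decimal)


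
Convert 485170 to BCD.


Each digit → 4-bit binary:
  4 → 0100
  8 → 1000
  5 → 0101
  1 → 0001
  7 → 0111
  0 → 0000
= 0100 1000 0101 0001 0111 0000


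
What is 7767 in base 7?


Divide by 7 repeatedly:
7767 ÷ 7 = 1109 remainder 4
1109 ÷ 7 = 158 remainder 3
158 ÷ 7 = 22 remainder 4
22 ÷ 7 = 3 remainder 1
3 ÷ 7 = 0 remainder 3
Reading remainders bottom-up:
= 31434


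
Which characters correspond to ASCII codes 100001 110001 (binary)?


Codes (binary): 100001 110001
Per-code ASCII lookup:
  100001 = 33  (special character) → '!'
  110001 = 49  (range 48-57: digits, 49 - 48 = 1) → '1'
= '!1'


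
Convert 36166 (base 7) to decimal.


Positional values (base 7):
  6 × 7^0 = 6 × 1 = 6
  6 × 7^1 = 6 × 7 = 42
  1 × 7^2 = 1 × 49 = 49
  6 × 7^3 = 6 × 343 = 2058
  3 × 7^4 = 3 × 2401 = 7203
Sum = 6 + 42 + 49 + 2058 + 7203
= 9358


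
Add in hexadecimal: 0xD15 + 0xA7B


Align and add column by column (LSB to MSB, each column mod 16 with carry):
  0D15
+ 0A7B
  ----
  col 0: 5(5) + B(11) + 0 (carry in) = 16 → 0(0), carry out 1
  col 1: 1(1) + 7(7) + 1 (carry in) = 9 → 9(9), carry out 0
  col 2: D(13) + A(10) + 0 (carry in) = 23 → 7(7), carry out 1
  col 3: 0(0) + 0(0) + 1 (carry in) = 1 → 1(1), carry out 0
Reading digits MSB→LSB: 1790
Strip leading zeros: 1790
= 0x1790


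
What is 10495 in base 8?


Divide by 8 repeatedly:
10495 ÷ 8 = 1311 remainder 7
1311 ÷ 8 = 163 remainder 7
163 ÷ 8 = 20 remainder 3
20 ÷ 8 = 2 remainder 4
2 ÷ 8 = 0 remainder 2
Reading remainders bottom-up:
= 0o24377


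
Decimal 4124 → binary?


Divide by 2 repeatedly:
4124 ÷ 2 = 2062 remainder 0
2062 ÷ 2 = 1031 remainder 0
1031 ÷ 2 = 515 remainder 1
515 ÷ 2 = 257 remainder 1
257 ÷ 2 = 128 remainder 1
128 ÷ 2 = 64 remainder 0
64 ÷ 2 = 32 remainder 0
32 ÷ 2 = 16 remainder 0
16 ÷ 2 = 8 remainder 0
8 ÷ 2 = 4 remainder 0
4 ÷ 2 = 2 remainder 0
2 ÷ 2 = 1 remainder 0
1 ÷ 2 = 0 remainder 1
Reading remainders bottom-up:
= 1000000011100


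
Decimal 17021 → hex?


Divide by 16 repeatedly:
17021 ÷ 16 = 1063 remainder 13 (D)
1063 ÷ 16 = 66 remainder 7 (7)
66 ÷ 16 = 4 remainder 2 (2)
4 ÷ 16 = 0 remainder 4 (4)
Reading remainders bottom-up:
= 0x427D
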